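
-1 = -1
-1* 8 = -8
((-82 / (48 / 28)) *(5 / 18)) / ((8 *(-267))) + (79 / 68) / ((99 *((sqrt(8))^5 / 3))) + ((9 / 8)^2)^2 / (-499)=79 *sqrt(2) / 574464 + 44358071 / 14734503936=0.00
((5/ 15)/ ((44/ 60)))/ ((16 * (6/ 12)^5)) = 10/ 11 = 0.91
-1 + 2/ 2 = 0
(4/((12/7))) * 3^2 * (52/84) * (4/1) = 52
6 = 6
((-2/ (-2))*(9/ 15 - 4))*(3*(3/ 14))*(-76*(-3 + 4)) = 5814/ 35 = 166.11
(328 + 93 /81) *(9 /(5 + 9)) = 8887 /42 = 211.60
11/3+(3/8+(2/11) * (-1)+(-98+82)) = -3205/264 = -12.14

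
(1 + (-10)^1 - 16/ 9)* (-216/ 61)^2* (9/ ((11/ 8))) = -36205056/ 40931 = -884.54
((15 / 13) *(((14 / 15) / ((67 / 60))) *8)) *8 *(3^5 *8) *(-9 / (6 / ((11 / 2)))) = -862202880 / 871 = -989899.98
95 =95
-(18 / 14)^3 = -729 / 343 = -2.13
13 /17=0.76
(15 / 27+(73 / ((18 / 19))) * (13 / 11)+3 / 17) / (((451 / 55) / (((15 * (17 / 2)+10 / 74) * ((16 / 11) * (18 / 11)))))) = 116736799800 / 34325159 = 3400.91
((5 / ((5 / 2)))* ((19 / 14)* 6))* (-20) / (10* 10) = -114 / 35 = -3.26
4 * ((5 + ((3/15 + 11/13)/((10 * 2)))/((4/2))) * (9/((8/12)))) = 88209/325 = 271.41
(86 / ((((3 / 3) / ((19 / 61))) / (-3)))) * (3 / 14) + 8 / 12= -21205 / 1281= -16.55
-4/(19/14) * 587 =-32872/19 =-1730.11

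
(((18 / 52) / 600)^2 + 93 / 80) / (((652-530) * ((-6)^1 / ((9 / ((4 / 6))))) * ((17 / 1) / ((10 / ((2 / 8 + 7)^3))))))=-282906081 / 8548490834000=-0.00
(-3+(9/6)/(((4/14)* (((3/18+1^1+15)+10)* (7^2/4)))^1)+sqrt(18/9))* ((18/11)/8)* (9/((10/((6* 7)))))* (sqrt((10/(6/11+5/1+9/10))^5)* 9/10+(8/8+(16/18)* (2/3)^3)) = (-3279+1099* sqrt(2))* (109415054503+2646270000* sqrt(7799))/12310084633660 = -48.07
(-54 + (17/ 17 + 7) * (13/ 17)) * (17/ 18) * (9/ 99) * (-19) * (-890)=-625670/ 9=-69518.89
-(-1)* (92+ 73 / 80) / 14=7433 / 1120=6.64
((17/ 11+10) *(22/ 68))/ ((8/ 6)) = 381/ 136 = 2.80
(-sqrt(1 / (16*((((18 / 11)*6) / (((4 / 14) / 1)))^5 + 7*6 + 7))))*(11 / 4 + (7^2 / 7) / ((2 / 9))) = -0.00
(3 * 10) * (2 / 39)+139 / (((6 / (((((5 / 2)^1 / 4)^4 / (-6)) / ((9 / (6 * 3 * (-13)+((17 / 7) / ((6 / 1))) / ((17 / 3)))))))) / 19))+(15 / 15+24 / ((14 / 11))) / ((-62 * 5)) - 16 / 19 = 207410698194703 / 711314472960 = 291.59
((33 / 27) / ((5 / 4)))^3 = 85184 / 91125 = 0.93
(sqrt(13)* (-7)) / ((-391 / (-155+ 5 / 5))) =-1078* sqrt(13) / 391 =-9.94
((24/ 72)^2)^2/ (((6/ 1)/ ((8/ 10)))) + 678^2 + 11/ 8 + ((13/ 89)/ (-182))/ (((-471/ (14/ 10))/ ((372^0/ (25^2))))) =39020841389845949/ 84885975000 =459685.38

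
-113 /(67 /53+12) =-8.52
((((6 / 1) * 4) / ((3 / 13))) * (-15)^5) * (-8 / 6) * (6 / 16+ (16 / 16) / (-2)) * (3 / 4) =-9871875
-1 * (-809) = 809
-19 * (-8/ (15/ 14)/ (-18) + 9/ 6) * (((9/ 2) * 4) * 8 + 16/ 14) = -4990084/ 945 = -5280.51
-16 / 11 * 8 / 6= -64 / 33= -1.94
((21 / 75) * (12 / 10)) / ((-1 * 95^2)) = -42 / 1128125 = -0.00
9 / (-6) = -1.50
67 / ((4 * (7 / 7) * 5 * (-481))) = -67 / 9620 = -0.01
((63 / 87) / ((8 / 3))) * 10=315 / 116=2.72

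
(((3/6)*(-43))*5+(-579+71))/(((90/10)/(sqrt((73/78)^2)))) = -89863/1404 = -64.00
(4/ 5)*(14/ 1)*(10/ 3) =112/ 3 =37.33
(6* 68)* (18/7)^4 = 42830208/2401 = 17838.49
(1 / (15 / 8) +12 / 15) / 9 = 4 / 27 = 0.15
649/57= 11.39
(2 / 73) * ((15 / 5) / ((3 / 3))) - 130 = -9484 / 73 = -129.92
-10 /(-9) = 10 /9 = 1.11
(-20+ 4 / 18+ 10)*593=-52184 / 9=-5798.22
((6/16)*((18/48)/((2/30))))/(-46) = -0.05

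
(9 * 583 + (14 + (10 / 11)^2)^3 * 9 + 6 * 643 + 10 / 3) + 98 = 204823346227 / 5314683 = 38539.15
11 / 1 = 11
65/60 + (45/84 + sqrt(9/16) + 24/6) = 535/84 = 6.37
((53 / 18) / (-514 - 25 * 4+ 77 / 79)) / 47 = -4187 / 40970934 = -0.00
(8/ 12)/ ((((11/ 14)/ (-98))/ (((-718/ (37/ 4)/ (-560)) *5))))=-70364/ 1221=-57.63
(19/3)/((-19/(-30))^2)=300/19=15.79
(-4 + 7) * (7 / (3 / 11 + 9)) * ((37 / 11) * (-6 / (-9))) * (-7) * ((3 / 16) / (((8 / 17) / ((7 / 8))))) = -12.39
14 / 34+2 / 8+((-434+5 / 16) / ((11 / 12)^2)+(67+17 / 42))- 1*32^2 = -254353861 / 172788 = -1472.06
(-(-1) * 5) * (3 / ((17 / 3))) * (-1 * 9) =-405 / 17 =-23.82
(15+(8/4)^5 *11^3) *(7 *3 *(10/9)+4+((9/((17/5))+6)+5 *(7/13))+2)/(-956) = -574470181/316914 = -1812.70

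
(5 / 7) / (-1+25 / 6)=30 / 133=0.23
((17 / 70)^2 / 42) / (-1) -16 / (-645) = 69031 / 2949800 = 0.02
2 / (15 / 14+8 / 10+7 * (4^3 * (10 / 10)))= 0.00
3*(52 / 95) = 156 / 95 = 1.64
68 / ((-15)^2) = 68 / 225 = 0.30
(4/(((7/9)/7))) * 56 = 2016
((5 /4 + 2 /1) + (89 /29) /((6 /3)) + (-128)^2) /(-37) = -1901099 /4292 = -442.94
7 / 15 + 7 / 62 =539 / 930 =0.58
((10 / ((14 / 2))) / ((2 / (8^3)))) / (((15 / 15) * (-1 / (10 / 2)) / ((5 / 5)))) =-12800 / 7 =-1828.57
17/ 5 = 3.40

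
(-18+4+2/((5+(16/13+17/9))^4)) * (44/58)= -62714919974069/5905170312500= -10.62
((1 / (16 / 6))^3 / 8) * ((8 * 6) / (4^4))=81 / 65536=0.00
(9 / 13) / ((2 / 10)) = 45 / 13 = 3.46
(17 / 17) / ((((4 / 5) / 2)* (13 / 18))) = 45 / 13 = 3.46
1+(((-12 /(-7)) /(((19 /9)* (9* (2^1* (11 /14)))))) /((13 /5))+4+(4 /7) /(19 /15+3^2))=676015 /133133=5.08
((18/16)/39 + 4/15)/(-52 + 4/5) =-461/79872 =-0.01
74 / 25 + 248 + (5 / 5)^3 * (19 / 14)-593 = -119239 / 350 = -340.68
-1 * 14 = -14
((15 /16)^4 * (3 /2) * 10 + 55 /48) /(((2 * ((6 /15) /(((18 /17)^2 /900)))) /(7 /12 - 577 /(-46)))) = 1813967263 /6969884672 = 0.26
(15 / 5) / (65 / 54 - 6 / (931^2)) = 2.49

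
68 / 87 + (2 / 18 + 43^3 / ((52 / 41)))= 850816523 / 13572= 62689.10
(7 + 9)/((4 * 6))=2/3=0.67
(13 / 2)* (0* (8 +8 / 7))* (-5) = 0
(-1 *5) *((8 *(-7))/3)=280/3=93.33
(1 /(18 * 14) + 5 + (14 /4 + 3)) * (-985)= -2855515 /252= -11331.41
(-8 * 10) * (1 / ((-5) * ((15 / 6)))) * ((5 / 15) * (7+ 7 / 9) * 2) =896 / 27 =33.19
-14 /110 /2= -7 /110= -0.06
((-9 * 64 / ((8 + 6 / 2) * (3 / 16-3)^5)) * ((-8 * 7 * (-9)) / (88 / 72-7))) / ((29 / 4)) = -3758096384 / 1049709375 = -3.58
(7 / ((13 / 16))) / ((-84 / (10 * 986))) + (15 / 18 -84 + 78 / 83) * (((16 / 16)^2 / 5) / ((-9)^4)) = -1011.28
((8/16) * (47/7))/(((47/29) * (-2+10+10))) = 29/252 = 0.12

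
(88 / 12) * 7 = 154 / 3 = 51.33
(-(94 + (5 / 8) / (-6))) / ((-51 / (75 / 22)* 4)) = 112675 / 71808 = 1.57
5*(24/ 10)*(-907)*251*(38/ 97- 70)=18445680768/ 97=190161657.40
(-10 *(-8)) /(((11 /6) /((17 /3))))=2720 /11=247.27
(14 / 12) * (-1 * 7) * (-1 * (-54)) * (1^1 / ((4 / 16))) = -1764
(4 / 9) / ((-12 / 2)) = -2 / 27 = -0.07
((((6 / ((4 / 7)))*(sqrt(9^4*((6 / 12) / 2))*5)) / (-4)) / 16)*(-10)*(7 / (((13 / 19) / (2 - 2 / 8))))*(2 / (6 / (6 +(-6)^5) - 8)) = -51270053625 / 34481408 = -1486.89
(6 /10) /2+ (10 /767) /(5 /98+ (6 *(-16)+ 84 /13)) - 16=-1056056641 /67264130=-15.70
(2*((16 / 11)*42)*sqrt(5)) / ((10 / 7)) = 4704*sqrt(5) / 55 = 191.24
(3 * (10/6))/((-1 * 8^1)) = -5/8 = -0.62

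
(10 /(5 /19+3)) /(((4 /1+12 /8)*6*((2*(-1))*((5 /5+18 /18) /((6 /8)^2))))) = -285 /21824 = -0.01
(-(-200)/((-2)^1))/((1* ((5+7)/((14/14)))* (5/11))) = -55/3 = -18.33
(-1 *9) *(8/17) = -72/17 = -4.24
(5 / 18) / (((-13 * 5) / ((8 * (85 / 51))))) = -20 / 351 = -0.06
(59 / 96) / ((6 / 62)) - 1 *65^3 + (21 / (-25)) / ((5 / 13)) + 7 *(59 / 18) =-9885523999 / 36000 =-274597.89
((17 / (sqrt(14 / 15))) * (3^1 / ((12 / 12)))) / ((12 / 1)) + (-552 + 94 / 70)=-19273 / 35 + 17 * sqrt(210) / 56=-546.26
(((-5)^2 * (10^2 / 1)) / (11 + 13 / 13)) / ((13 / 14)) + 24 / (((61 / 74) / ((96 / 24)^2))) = 1641974 / 2379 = 690.20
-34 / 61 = -0.56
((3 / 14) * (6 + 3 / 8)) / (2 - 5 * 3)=-153 / 1456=-0.11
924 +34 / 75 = 69334 / 75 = 924.45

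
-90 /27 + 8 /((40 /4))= -38 /15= -2.53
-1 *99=-99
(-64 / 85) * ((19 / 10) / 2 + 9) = -3184 / 425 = -7.49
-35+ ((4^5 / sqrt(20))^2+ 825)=266094 / 5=53218.80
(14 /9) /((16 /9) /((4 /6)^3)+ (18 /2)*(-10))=-1 /54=-0.02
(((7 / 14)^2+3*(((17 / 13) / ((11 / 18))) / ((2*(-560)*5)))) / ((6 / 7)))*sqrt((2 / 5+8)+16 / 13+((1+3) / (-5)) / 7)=99641*sqrt(78806) / 31231200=0.90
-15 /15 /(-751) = 0.00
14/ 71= 0.20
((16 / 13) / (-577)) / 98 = -8 / 367549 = -0.00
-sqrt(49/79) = -7 * sqrt(79)/79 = -0.79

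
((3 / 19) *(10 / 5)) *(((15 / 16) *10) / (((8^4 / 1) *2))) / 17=225 / 10584064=0.00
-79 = -79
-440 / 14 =-220 / 7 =-31.43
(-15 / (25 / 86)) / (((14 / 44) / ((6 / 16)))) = -4257 / 70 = -60.81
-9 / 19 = -0.47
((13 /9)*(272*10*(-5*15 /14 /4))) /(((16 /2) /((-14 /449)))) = 27625 /1347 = 20.51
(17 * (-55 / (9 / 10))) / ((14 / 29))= -135575 / 63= -2151.98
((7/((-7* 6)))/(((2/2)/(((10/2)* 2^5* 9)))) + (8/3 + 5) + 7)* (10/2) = -3380/3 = -1126.67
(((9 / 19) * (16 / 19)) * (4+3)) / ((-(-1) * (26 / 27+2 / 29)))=98658 / 36461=2.71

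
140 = 140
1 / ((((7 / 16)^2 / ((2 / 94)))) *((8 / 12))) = 384 / 2303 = 0.17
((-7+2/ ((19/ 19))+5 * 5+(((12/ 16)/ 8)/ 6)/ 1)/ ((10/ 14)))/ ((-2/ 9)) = -80703/ 640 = -126.10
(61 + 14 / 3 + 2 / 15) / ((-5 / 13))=-4277 / 25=-171.08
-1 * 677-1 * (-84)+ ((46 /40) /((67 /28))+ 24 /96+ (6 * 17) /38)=-15010839 /25460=-589.59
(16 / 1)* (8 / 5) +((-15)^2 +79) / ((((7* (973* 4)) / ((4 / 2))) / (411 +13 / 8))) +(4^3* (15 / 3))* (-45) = -489206597 / 34055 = -14365.19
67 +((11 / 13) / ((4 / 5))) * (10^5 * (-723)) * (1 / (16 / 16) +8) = -8947124129 / 13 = -688240317.62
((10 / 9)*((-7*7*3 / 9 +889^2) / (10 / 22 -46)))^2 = 68016921664291600 / 182979729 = 371718342.99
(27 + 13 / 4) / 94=0.32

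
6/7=0.86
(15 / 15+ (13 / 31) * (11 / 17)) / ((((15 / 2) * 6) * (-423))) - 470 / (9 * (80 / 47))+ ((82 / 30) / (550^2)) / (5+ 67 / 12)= -23647582254084083 / 770766076575000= -30.68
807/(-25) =-32.28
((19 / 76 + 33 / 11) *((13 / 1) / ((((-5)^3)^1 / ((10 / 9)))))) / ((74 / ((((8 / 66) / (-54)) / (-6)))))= -169 / 89010900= -0.00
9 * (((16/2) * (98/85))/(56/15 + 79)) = 21168/21097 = 1.00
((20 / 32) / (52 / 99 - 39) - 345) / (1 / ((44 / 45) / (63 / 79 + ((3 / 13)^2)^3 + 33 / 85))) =-19222271532068605 / 67570397450694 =-284.48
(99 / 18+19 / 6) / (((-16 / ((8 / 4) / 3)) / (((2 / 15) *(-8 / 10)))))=26 / 675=0.04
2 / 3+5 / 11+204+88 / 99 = 20395 / 99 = 206.01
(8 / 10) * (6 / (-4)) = -1.20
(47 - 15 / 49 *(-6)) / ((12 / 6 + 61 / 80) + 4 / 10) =191440 / 12397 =15.44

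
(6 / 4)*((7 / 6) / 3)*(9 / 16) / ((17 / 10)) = 105 / 544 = 0.19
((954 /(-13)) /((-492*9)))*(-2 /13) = -53 /20787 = -0.00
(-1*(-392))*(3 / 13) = 1176 / 13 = 90.46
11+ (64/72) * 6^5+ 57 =6980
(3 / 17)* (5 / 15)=1 / 17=0.06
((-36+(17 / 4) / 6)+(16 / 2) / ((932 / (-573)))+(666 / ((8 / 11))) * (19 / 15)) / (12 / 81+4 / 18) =281771343 / 93200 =3023.30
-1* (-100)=100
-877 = -877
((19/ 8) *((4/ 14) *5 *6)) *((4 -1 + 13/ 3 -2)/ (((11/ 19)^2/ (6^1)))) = 1646160/ 847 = 1943.52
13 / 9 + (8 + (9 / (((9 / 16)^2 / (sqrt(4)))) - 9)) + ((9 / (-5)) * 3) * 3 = 41.13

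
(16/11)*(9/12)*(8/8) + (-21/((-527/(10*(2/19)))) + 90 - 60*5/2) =-6483804/110143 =-58.87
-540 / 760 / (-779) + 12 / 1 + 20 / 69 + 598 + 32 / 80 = 6236795491 / 10212690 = 610.69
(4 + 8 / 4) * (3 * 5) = 90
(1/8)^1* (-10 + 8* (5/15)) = -11/12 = -0.92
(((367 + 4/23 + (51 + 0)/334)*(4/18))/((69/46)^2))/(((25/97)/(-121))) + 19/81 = -132476182769/7778025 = -17032.11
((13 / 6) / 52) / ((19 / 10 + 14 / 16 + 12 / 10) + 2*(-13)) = -5 / 2643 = -0.00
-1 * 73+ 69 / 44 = -71.43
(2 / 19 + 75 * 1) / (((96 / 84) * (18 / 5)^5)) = 31215625 / 287214336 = 0.11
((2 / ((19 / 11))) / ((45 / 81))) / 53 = 198 / 5035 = 0.04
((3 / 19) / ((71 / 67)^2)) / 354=4489 / 11301922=0.00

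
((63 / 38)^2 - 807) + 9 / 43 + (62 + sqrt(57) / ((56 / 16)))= -46074877 / 62092 + 2*sqrt(57) / 7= -739.88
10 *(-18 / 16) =-45 / 4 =-11.25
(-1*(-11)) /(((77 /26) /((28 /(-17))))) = -104 /17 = -6.12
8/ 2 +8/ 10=24/ 5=4.80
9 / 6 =3 / 2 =1.50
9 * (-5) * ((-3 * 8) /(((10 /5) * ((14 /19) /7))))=5130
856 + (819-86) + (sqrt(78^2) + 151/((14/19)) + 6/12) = 13107/7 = 1872.43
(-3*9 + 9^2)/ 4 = 27/ 2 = 13.50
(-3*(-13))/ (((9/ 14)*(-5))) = -182/ 15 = -12.13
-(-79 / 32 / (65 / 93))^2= -53978409 / 4326400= -12.48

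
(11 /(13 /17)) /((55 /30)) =102 /13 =7.85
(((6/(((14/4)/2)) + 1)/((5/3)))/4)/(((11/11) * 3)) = 31/140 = 0.22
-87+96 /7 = -513 /7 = -73.29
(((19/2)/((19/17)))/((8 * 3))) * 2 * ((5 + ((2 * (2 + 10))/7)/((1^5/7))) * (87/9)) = 14297/72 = 198.57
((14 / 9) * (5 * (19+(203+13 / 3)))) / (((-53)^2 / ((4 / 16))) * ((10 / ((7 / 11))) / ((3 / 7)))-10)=4753 / 1112337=0.00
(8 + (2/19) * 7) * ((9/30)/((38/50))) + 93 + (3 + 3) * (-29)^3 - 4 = -52793200/361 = -146241.55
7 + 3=10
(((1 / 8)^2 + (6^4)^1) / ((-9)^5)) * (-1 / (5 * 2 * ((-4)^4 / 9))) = 16589 / 214990848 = 0.00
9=9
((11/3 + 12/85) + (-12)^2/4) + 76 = 115.81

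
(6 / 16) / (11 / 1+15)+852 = 852.01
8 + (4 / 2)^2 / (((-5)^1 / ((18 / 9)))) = 32 / 5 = 6.40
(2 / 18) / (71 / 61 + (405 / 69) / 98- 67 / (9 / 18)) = -137494 / 164303343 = -0.00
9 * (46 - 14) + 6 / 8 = 1155 / 4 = 288.75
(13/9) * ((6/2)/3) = 13/9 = 1.44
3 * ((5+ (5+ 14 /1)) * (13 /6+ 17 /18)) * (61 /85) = 13664 /85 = 160.75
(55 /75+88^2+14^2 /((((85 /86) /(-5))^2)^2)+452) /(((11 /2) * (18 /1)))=171089389511 /124028685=1379.43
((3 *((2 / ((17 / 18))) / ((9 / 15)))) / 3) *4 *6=1440 / 17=84.71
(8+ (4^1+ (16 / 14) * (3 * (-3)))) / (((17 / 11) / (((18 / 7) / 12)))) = 198 / 833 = 0.24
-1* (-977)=977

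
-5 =-5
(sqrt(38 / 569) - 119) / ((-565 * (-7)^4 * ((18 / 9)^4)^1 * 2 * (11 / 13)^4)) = 485537 / 90795283040 - 28561 * sqrt(21622) / 361637612348320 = 0.00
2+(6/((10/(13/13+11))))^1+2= 56/5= 11.20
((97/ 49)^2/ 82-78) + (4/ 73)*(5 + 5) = -77.40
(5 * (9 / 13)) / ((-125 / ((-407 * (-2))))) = -7326 / 325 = -22.54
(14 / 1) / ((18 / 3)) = 7 / 3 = 2.33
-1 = -1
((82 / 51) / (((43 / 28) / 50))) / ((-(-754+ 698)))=2050 / 2193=0.93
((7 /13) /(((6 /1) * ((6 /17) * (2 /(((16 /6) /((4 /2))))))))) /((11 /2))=119 /3861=0.03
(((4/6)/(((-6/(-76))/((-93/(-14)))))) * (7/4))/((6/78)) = 7657/6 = 1276.17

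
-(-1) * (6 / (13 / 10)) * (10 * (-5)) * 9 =-27000 / 13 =-2076.92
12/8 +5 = 13/2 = 6.50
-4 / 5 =-0.80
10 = 10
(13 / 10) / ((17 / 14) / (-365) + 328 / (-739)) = -4909177 / 1688643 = -2.91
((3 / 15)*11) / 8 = 11 / 40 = 0.28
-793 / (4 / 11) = -8723 / 4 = -2180.75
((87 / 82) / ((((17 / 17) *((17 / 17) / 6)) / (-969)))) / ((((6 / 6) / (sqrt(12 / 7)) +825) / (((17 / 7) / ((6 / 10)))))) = -70940974500 / 2344070491 +14331510 *sqrt(21) / 2344070491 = -30.24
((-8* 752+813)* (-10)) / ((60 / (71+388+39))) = 431849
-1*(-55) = 55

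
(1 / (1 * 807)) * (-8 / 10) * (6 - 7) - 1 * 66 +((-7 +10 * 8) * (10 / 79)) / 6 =-6849083 / 106255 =-64.46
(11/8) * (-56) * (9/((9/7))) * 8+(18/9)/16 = -34495/8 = -4311.88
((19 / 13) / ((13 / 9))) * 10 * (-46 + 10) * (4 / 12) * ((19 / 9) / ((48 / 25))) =-45125 / 338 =-133.51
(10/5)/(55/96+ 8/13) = 2496/1483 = 1.68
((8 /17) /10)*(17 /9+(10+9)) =0.98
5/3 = 1.67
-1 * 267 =-267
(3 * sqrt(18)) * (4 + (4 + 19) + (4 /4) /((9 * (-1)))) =242 * sqrt(2) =342.24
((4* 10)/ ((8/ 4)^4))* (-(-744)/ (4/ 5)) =2325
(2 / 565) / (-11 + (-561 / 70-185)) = -28 / 1613753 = -0.00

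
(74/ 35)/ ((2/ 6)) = 222/ 35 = 6.34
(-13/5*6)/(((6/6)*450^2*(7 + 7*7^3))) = -13/406350000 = -0.00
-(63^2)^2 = -15752961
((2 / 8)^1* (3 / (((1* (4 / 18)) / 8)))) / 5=27 / 5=5.40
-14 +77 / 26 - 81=-2393 / 26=-92.04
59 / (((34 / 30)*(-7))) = -885 / 119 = -7.44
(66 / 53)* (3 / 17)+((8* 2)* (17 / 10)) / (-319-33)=28243 / 198220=0.14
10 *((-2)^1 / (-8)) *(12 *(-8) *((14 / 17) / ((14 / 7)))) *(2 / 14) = -240 / 17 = -14.12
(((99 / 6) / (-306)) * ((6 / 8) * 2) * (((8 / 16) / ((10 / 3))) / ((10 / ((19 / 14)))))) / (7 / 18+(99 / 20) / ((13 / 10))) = -73359 / 186972800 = -0.00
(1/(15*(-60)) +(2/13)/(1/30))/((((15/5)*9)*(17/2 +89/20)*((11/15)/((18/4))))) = 53987/666666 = 0.08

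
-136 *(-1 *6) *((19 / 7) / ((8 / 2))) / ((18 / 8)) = 246.10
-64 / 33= -1.94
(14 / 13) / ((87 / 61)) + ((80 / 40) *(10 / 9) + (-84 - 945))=-3481295 / 3393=-1026.02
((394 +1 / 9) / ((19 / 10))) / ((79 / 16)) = 567520 / 13509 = 42.01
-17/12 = -1.42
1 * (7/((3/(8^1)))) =56/3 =18.67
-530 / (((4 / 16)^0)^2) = -530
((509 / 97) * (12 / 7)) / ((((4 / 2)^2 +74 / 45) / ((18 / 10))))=247374 / 86233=2.87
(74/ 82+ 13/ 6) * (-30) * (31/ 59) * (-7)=819175/ 2419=338.64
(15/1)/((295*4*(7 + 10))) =3/4012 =0.00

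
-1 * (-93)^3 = 804357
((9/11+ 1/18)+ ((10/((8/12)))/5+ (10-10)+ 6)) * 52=50830/99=513.43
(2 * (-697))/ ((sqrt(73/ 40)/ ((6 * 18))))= -301104 * sqrt(730)/ 73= -111443.59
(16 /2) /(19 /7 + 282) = 56 /1993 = 0.03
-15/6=-5/2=-2.50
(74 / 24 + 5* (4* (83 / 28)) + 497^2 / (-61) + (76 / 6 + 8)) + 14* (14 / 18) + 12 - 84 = -61909243 / 15372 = -4027.40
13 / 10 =1.30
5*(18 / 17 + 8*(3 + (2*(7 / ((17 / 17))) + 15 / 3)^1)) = 15050 / 17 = 885.29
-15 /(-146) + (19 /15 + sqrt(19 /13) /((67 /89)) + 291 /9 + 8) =89 * sqrt(247) /871 + 30443 /730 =43.31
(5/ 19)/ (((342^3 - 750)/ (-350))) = -875/ 380008911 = -0.00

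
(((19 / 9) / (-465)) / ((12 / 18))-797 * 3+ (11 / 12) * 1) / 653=-13336703 / 3643740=-3.66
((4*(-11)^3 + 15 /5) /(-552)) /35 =5321 /19320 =0.28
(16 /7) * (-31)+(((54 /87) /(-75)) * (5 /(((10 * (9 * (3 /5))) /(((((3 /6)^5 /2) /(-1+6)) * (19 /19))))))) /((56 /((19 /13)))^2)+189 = 26147532902039 /221321318400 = 118.14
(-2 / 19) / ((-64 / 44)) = 11 / 152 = 0.07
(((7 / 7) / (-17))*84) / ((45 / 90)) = -168 / 17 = -9.88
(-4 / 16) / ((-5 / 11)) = 11 / 20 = 0.55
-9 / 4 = -2.25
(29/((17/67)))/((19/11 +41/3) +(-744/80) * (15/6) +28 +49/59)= 15132084/2776933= 5.45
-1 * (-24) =24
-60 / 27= -20 / 9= -2.22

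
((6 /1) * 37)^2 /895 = 49284 /895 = 55.07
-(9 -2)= -7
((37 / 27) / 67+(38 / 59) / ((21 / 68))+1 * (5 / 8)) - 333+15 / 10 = -1965031235 / 5976936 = -328.77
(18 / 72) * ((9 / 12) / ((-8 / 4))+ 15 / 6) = 17 / 32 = 0.53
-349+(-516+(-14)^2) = -669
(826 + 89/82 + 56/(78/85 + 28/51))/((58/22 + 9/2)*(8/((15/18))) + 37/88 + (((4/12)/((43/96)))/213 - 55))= 142966677780/2302133231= 62.10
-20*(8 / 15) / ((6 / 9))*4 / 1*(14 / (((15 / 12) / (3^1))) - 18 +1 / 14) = -35104 / 35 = -1002.97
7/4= 1.75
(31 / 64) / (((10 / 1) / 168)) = 8.14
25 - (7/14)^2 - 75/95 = 1821/76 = 23.96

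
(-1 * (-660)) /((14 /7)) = 330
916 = 916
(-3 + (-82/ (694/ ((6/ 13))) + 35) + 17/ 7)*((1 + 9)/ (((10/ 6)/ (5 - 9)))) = -26050296/ 31577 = -824.98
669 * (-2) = -1338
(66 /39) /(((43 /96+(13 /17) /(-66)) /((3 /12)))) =32912 /33943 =0.97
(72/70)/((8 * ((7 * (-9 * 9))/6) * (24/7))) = -1/2520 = -0.00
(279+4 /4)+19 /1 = 299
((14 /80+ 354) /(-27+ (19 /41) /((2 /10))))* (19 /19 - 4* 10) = 22653033 /40480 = 559.61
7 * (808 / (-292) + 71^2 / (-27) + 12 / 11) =-28589855 / 21681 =-1318.66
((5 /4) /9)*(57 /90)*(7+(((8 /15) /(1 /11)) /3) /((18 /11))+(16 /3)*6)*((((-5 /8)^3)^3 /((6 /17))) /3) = -2053951953125 /42268920643584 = -0.05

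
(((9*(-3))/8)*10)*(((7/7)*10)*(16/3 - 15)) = 6525/2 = 3262.50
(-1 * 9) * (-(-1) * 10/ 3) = -30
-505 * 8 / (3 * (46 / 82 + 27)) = -16564 / 339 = -48.86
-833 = -833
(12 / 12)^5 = 1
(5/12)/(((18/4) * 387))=5/20898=0.00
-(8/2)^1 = -4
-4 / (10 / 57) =-114 / 5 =-22.80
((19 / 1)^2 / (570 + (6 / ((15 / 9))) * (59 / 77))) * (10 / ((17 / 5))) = 3474625 / 1874352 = 1.85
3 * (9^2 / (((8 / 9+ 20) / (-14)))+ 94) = 11199 / 94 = 119.14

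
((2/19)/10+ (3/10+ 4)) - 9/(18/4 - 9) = 1199/190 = 6.31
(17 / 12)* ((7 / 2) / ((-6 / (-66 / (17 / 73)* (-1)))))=-5621 / 24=-234.21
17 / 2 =8.50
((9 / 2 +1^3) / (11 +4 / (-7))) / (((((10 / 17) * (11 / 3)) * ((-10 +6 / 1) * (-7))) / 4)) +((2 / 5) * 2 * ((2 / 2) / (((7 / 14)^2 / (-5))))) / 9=-22901 / 13140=-1.74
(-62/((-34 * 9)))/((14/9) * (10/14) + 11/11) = 31/323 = 0.10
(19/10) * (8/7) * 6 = 456/35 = 13.03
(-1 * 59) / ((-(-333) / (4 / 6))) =-118 / 999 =-0.12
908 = 908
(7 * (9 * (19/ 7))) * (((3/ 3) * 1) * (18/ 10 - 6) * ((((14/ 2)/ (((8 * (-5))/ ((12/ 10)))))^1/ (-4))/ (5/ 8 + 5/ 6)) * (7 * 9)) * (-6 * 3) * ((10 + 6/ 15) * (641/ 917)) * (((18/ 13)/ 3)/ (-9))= -4474759464/ 409375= -10930.71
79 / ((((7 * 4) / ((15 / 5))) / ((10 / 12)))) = 395 / 56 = 7.05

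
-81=-81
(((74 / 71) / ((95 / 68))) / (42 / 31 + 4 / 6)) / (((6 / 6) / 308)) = 36034152 / 317015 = 113.67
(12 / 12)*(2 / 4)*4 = 2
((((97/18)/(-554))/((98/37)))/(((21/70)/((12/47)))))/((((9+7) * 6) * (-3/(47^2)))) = 843415/35181216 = 0.02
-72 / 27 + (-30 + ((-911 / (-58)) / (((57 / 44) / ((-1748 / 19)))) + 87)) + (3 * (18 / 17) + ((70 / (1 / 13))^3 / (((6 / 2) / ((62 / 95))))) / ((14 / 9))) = 2961439708595 / 28101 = 105385563.10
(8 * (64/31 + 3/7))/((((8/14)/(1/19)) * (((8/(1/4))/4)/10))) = 2705/1178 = 2.30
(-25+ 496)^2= 221841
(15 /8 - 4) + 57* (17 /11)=7565 /88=85.97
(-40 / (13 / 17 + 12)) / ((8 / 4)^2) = -170 / 217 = -0.78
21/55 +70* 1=3871/55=70.38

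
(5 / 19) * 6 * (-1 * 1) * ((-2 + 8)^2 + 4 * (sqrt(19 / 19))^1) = -1200 / 19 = -63.16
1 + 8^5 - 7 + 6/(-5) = 163804/5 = 32760.80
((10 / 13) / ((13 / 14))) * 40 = 5600 / 169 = 33.14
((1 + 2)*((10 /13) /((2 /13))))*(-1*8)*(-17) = 2040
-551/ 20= -27.55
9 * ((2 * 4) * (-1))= -72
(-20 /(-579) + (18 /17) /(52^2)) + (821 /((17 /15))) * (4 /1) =38561586971 /13307736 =2897.68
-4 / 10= -2 / 5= -0.40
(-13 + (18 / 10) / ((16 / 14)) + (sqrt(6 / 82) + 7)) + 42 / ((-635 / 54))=-40623 / 5080 + sqrt(123) / 41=-7.73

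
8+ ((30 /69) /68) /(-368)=2302203 /287776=8.00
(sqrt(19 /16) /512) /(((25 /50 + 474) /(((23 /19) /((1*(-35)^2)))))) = 23*sqrt(19) /22618086400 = 0.00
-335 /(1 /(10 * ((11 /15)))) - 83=-2539.67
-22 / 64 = -11 / 32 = -0.34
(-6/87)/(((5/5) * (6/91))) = -91/87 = -1.05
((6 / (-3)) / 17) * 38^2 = -2888 / 17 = -169.88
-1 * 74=-74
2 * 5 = 10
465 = 465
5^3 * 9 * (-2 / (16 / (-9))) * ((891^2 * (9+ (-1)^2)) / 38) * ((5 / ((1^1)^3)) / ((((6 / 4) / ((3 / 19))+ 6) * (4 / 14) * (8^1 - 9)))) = -1406657896875 / 4712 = -298526718.35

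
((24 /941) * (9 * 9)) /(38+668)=972 /332173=0.00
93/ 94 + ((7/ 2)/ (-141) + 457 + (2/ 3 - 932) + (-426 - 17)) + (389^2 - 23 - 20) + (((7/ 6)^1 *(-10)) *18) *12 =20845670/ 141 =147841.63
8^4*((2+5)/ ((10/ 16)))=229376/ 5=45875.20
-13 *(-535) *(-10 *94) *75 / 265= -98065500 / 53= -1850292.45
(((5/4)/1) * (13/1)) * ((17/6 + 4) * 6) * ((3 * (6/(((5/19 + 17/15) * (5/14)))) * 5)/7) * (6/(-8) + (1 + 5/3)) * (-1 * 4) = -131676.44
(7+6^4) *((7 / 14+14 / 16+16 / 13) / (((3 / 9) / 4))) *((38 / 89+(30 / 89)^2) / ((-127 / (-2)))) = 4536089598 / 13077571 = 346.86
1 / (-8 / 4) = -0.50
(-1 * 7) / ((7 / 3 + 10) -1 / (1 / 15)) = 21 / 8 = 2.62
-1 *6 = -6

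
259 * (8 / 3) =2072 / 3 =690.67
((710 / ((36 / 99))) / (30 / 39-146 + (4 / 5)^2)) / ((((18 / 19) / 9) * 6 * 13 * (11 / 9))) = -168625 / 125312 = -1.35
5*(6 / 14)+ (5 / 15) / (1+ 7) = 367 / 168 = 2.18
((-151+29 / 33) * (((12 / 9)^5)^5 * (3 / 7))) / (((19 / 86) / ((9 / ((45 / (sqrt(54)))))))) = -479682899910858899456 * sqrt(6) / 2065972059358515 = -568729.06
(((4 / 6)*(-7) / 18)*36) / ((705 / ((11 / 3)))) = -308 / 6345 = -0.05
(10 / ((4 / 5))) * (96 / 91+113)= 259475 / 182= 1425.69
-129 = -129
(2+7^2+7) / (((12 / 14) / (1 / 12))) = 5.64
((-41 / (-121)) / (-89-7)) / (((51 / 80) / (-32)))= 3280 / 18513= 0.18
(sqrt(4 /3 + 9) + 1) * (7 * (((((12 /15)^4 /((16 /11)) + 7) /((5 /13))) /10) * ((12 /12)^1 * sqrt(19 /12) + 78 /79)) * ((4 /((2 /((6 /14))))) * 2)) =19721 * (3 + sqrt(93)) * (468 + 79 * sqrt(57)) /1234375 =215.02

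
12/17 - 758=-12874/17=-757.29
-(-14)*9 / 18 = 7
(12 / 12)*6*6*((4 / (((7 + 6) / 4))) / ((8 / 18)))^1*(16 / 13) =20736 / 169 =122.70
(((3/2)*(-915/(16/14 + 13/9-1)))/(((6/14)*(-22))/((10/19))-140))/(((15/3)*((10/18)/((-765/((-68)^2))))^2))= 1588477149/16356382720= 0.10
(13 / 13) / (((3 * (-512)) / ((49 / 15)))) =-49 / 23040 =-0.00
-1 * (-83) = 83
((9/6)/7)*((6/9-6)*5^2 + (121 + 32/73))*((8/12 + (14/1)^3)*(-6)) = 21449570/511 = 41975.68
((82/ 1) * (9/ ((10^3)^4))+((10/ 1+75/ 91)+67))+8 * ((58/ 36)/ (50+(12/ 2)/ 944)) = 78.08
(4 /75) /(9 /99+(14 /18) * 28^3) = 132 /42257825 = 0.00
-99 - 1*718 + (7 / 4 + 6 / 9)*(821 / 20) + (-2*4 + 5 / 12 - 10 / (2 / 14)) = -190891 / 240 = -795.38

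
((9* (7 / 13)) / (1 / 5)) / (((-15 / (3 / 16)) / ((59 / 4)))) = -3717 / 832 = -4.47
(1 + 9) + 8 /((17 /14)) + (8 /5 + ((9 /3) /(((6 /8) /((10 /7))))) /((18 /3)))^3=33.22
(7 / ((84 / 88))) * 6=44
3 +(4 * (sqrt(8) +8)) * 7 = 56 * sqrt(2) +227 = 306.20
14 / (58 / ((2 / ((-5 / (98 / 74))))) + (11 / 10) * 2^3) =-3430 / 24669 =-0.14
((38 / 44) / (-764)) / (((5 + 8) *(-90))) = 19 / 19665360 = 0.00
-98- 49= -147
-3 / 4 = -0.75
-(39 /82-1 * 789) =64659 /82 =788.52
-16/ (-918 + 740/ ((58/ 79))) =-29/ 163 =-0.18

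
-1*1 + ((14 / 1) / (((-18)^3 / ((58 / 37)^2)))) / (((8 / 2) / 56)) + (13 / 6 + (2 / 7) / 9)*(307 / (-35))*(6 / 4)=-29348479633 / 978040980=-30.01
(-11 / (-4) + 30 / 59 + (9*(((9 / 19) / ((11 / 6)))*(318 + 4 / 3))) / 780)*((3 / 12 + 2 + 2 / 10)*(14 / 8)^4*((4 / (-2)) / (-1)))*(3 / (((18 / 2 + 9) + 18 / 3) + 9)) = 17.59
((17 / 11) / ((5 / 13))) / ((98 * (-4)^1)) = -221 / 21560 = -0.01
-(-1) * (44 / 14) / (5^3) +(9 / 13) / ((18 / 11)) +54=1238697 / 22750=54.45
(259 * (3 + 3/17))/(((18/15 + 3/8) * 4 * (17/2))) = 4440/289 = 15.36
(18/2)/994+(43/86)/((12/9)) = 1527/3976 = 0.38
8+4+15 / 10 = 27 / 2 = 13.50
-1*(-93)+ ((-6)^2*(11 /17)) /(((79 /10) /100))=520899 /1343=387.86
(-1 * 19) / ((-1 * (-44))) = -19 / 44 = -0.43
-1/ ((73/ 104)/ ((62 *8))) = -51584/ 73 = -706.63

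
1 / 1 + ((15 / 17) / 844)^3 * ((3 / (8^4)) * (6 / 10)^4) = 60492851449698721 / 60492851449692160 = 1.00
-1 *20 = -20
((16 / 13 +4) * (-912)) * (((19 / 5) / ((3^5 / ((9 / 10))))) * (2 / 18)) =-196384 / 26325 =-7.46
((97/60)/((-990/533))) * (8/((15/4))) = -206804/111375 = -1.86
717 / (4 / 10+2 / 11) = 39435 / 32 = 1232.34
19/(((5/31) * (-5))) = -589/25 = -23.56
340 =340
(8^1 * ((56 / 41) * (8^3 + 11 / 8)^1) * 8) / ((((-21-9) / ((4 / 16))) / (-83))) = 31039.57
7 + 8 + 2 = 17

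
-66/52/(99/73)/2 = -73/156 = -0.47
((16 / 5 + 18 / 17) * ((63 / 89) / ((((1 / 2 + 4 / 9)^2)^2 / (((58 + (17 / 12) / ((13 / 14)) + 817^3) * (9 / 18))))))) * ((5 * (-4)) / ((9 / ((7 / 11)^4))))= -376512717.09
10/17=0.59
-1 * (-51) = 51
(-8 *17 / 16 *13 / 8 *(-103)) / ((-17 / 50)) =-33475 / 8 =-4184.38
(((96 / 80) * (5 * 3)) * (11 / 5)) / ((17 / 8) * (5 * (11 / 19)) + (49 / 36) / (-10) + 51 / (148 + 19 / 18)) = 90841014 / 14583559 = 6.23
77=77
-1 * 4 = -4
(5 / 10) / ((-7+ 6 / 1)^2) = 1 / 2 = 0.50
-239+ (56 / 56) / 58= -13861 / 58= -238.98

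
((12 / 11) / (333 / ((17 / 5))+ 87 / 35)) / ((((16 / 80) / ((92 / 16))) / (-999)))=-2972025 / 9526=-311.99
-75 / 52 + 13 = 601 / 52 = 11.56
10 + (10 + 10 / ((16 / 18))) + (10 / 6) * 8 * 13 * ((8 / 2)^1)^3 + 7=133579 / 12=11131.58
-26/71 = -0.37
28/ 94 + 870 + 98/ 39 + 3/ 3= 873.81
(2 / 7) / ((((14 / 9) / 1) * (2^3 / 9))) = 81 / 392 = 0.21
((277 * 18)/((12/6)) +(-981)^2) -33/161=155341461/161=964853.80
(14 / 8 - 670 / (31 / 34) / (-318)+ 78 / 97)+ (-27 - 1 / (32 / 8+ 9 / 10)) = -2093404525 / 93710148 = -22.34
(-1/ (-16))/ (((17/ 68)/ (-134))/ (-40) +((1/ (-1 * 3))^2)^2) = 108540/ 21521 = 5.04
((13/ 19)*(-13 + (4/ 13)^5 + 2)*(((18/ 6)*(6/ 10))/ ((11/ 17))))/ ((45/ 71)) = -4928421193/ 149231225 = -33.03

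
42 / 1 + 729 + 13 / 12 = 9265 / 12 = 772.08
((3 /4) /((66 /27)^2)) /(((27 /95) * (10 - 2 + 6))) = 855 /27104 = 0.03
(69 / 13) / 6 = 23 / 26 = 0.88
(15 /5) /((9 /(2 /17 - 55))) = -311 /17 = -18.29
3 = 3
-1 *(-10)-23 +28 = 15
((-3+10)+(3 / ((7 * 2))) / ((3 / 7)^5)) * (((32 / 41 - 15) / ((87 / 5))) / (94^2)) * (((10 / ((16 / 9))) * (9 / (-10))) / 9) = 10304525 / 9077187456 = 0.00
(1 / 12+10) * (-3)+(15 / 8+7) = -171 / 8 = -21.38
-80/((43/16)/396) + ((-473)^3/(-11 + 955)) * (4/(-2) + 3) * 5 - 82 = -23233943919/40592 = -572377.41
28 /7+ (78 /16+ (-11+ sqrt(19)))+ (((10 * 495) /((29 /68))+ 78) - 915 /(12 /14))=sqrt(19)+ 2462743 /232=10619.63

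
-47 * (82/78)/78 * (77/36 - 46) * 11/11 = 27.78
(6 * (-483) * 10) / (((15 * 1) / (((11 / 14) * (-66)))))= 100188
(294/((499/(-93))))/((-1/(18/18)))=54.79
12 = 12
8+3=11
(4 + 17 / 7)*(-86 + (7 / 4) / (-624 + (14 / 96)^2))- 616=-11763009194 / 10063529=-1168.88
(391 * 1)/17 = 23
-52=-52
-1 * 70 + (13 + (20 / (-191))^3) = -397176647 / 6967871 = -57.00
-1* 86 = -86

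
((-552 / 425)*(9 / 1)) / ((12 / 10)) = -9.74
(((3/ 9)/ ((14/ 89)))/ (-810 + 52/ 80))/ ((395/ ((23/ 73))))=-0.00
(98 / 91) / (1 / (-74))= -1036 / 13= -79.69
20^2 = 400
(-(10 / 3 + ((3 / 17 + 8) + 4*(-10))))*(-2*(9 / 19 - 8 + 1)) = 360344 / 969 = 371.87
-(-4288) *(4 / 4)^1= 4288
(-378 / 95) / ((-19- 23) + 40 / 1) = 189 / 95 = 1.99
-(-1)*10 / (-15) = -2 / 3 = -0.67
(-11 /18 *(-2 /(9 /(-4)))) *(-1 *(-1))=-44 /81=-0.54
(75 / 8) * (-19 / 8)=-1425 / 64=-22.27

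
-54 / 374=-27 / 187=-0.14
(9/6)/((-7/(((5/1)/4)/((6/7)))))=-5/16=-0.31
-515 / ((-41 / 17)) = 8755 / 41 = 213.54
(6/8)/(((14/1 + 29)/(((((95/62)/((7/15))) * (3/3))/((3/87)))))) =123975/74648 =1.66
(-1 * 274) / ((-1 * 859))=274 / 859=0.32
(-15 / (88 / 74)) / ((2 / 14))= -3885 / 44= -88.30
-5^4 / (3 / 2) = -1250 / 3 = -416.67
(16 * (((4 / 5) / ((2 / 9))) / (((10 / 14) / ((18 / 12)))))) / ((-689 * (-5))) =3024 / 86125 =0.04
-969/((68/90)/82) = -105165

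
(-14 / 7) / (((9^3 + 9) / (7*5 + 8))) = -43 / 369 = -0.12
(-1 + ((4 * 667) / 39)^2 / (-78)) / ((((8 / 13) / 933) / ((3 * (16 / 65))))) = -2250664082 / 32955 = -68295.07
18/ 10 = 9/ 5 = 1.80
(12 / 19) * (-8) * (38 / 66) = -32 / 11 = -2.91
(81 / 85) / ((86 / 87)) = 7047 / 7310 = 0.96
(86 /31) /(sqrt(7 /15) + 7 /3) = 645 /496- 129 * sqrt(105) /3472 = 0.92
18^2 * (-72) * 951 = -22184928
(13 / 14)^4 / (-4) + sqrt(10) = -28561 / 153664 + sqrt(10) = 2.98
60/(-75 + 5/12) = -144/179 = -0.80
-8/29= -0.28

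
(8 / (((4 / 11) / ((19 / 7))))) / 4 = 209 / 14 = 14.93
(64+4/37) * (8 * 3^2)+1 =170821/37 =4616.78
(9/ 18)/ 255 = 1/ 510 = 0.00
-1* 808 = -808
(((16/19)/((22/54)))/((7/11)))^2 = 10.55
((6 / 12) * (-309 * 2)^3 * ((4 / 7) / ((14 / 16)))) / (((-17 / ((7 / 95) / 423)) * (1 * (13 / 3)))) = 1258821504 / 6907355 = 182.24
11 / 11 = 1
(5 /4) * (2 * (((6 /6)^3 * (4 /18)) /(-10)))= -1 /18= -0.06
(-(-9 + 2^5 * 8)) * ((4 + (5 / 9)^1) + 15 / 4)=-73853 / 36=-2051.47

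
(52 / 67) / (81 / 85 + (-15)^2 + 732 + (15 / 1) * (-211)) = -4420 / 12569133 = -0.00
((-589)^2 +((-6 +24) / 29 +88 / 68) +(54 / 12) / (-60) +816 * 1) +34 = 6858080401 / 19720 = 347772.84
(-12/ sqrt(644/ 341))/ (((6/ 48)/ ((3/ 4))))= -36 * sqrt(54901)/ 161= -52.39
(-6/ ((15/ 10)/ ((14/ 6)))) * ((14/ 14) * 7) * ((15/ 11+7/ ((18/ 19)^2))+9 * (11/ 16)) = -10723013/ 10692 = -1002.90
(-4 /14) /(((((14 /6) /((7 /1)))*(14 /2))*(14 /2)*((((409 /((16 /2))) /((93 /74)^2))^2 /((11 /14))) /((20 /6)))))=-32914288440 /752741174504641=-0.00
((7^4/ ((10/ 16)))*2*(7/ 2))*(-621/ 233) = -71671.40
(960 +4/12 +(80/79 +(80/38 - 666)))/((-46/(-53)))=70989419/207138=342.72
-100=-100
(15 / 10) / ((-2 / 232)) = -174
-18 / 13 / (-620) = 9 / 4030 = 0.00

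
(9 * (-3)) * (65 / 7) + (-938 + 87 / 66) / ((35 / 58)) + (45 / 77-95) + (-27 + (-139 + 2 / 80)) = -907861 / 440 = -2063.32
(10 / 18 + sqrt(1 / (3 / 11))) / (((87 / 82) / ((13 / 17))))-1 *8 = -101158 / 13311 + 1066 *sqrt(33) / 4437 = -6.22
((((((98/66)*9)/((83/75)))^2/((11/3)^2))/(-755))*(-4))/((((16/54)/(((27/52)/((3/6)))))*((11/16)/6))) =3827969523000/2177909905457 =1.76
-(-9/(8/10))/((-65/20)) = -45/13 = -3.46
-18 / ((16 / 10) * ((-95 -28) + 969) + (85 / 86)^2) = -0.01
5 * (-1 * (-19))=95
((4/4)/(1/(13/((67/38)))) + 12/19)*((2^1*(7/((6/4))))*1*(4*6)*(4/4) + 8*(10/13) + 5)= 1882.34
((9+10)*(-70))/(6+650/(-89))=59185/58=1020.43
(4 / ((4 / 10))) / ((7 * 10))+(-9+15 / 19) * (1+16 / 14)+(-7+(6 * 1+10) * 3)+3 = 3531 / 133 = 26.55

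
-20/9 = -2.22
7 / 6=1.17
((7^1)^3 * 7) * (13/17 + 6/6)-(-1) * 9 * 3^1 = 4264.06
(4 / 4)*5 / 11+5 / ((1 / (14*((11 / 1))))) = 8475 / 11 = 770.45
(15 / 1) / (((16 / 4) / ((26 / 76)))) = 195 / 152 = 1.28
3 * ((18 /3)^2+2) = 114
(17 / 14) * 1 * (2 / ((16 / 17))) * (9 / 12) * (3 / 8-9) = -59823 / 3584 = -16.69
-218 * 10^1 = -2180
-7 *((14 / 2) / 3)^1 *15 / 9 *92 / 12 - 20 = -6175 / 27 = -228.70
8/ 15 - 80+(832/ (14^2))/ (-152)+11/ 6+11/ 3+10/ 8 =-72.74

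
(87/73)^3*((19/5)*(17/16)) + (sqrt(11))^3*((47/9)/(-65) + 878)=212696469/31121360 + 5649413*sqrt(11)/585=32035.87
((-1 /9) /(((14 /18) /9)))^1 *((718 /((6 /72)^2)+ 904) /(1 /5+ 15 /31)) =-72746460 /371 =-196082.10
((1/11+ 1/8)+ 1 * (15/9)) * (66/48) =497/192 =2.59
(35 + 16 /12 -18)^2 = 3025 /9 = 336.11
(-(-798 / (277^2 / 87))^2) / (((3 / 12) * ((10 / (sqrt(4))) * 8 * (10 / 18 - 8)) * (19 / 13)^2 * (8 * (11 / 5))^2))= 25384950045 / 1527317147141984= 0.00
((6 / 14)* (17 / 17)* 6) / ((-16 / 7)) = -9 / 8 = -1.12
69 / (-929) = -69 / 929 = -0.07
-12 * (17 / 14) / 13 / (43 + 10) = -0.02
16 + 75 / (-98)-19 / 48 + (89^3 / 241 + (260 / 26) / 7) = 1667307989 / 566832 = 2941.45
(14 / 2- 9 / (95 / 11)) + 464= 44646 / 95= 469.96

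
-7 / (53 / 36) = -252 / 53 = -4.75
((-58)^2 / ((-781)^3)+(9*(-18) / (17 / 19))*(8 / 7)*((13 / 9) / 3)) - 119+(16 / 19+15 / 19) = -233728007324998 / 1077094142201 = -217.00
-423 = -423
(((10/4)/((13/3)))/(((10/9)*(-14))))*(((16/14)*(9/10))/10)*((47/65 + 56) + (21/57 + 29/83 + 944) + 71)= -13356562311/3264784250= -4.09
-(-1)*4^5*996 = 1019904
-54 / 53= -1.02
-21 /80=-0.26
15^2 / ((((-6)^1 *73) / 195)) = -14625 / 146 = -100.17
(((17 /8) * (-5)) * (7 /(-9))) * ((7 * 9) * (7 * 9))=262395 /8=32799.38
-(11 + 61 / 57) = -688 / 57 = -12.07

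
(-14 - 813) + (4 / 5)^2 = -826.36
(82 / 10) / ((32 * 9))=0.03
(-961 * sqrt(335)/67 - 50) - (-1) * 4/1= -961 * sqrt(335)/67 - 46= -308.53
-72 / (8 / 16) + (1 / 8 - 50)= -1551 / 8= -193.88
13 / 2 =6.50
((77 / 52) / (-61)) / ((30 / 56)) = -539 / 11895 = -0.05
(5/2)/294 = 5/588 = 0.01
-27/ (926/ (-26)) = 351/ 463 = 0.76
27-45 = -18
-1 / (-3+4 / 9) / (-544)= -9 / 12512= -0.00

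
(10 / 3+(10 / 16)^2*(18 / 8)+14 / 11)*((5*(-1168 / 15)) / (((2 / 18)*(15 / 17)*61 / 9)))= -172512651 / 53680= -3213.72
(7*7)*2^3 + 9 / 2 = 793 / 2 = 396.50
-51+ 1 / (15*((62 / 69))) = -15787 / 310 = -50.93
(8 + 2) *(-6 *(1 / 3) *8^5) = -655360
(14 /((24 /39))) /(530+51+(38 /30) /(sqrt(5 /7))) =8497125 /217002056 - 3705 * sqrt(35) /217002056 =0.04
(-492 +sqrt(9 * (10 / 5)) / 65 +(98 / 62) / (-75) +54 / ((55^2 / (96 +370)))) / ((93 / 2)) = -272155154 / 26163225 +2 * sqrt(2) / 2015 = -10.40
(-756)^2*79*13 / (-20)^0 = 586967472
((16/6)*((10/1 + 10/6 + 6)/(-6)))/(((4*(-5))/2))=106/135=0.79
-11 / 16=-0.69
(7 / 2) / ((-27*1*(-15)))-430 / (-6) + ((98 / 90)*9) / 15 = 292931 / 4050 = 72.33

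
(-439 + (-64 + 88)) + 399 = -16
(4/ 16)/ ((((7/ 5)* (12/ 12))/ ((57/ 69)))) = 95/ 644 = 0.15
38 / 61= 0.62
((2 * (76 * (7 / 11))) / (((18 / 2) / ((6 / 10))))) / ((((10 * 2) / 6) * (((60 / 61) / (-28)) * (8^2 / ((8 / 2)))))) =-56791 / 16500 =-3.44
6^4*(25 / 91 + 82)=9703152 / 91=106628.04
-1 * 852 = -852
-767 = -767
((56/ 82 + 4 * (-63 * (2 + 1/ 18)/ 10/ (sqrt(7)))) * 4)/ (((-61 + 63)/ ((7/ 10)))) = 196/ 205- 259 * sqrt(7)/ 25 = -26.45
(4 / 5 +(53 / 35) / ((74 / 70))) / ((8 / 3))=0.84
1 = 1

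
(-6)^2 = 36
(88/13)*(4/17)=352/221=1.59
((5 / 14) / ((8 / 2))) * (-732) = -915 / 14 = -65.36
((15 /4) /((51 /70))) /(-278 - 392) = -35 /4556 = -0.01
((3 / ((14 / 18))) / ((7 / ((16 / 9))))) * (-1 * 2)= -96 / 49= -1.96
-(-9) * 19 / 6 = 57 / 2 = 28.50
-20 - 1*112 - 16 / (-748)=-24680 / 187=-131.98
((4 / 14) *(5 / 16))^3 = 125 / 175616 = 0.00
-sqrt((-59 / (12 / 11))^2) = -54.08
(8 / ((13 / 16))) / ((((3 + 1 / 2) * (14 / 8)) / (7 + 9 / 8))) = 640 / 49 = 13.06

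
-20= -20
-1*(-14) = 14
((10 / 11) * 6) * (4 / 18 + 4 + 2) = 1120 / 33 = 33.94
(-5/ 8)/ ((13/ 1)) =-5/ 104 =-0.05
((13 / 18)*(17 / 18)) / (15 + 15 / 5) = 221 / 5832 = 0.04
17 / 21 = 0.81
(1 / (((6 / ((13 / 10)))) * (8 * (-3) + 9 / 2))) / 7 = -1 / 630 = -0.00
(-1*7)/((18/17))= -119/18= -6.61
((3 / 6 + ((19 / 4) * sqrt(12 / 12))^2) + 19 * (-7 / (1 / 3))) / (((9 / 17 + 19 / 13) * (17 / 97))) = -1516983 / 1408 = -1077.40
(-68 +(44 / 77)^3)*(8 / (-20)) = 9304 / 343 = 27.13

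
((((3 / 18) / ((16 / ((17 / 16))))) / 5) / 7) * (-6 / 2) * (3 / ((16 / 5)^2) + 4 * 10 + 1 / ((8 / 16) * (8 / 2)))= -177531 / 4587520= -0.04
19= 19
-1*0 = 0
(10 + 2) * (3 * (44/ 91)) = 1584/ 91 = 17.41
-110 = -110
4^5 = 1024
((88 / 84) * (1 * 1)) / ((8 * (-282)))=-11 / 23688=-0.00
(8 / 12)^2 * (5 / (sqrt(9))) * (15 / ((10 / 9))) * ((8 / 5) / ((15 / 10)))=32 / 3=10.67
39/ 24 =13/ 8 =1.62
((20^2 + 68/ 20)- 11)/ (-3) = -654/ 5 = -130.80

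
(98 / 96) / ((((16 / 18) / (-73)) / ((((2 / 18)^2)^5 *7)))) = -25039 / 148769467776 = -0.00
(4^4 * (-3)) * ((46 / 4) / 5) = -8832 / 5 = -1766.40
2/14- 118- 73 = -1336/7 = -190.86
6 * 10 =60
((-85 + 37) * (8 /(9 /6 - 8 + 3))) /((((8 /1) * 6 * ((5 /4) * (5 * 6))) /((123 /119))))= 1312 /20825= 0.06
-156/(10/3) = -234/5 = -46.80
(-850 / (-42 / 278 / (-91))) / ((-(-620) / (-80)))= 66062.37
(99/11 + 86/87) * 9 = 2607/29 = 89.90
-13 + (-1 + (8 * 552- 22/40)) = 88029/20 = 4401.45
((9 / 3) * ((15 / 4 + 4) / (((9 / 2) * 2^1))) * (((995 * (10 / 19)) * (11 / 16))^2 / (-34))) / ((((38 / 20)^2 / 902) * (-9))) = 273427.83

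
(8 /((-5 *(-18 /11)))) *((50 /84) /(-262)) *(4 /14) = -110 /173313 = -0.00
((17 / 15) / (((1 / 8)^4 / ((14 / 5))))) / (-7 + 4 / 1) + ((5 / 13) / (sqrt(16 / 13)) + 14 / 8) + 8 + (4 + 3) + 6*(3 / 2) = -3876217 / 900 + 5*sqrt(13) / 52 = -4306.56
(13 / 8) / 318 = 13 / 2544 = 0.01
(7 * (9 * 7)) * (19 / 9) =931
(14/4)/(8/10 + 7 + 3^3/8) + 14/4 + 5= 7879/894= 8.81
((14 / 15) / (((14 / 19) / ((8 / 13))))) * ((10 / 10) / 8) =19 / 195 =0.10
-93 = -93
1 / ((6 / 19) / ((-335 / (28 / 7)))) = -265.21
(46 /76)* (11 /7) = 253 /266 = 0.95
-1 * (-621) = 621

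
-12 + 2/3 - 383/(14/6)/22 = -8683/462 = -18.79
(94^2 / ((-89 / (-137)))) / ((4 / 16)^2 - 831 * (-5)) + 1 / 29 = 567603657 / 171587461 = 3.31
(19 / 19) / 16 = 1 / 16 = 0.06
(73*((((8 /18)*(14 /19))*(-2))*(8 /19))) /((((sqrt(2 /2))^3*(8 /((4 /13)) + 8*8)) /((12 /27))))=-130816 /1315845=-0.10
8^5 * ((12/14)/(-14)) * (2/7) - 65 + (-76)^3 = -150787671/343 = -439614.20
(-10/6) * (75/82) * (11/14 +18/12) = -1000/287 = -3.48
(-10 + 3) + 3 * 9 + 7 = 27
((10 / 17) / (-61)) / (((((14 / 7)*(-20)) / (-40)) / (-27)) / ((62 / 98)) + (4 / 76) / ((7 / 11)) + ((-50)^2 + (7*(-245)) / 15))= -1113210 / 275403856093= -0.00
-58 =-58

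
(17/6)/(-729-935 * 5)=-17/32424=-0.00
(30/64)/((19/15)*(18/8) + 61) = 75/10216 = 0.01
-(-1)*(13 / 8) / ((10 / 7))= 91 / 80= 1.14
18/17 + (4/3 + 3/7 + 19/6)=1425/238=5.99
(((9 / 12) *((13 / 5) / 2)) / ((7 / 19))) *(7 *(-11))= -8151 / 40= -203.78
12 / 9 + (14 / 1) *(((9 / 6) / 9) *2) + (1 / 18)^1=109 / 18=6.06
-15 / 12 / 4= -5 / 16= -0.31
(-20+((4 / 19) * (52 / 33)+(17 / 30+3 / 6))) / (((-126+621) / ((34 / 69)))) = -0.02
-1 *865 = -865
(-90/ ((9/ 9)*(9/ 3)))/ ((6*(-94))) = 5/ 94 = 0.05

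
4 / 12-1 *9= -26 / 3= -8.67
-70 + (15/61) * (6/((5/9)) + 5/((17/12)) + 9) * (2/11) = -786592/11407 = -68.96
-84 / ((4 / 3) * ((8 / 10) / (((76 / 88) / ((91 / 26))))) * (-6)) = 285 / 88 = 3.24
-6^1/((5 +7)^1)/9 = -1/18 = -0.06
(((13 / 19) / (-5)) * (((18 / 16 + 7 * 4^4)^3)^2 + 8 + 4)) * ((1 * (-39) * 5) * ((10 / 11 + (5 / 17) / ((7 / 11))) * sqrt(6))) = 7930046386973805255259977342945 * sqrt(6) / 6519783424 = 2979327075985881251786.72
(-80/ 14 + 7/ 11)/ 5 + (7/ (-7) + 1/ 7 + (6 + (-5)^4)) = 34602/ 55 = 629.13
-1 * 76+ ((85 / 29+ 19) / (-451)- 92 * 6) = -8214248 / 13079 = -628.05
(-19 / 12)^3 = -3.97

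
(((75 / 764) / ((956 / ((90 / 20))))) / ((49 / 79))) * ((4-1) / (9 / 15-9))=-266625 / 1002086848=-0.00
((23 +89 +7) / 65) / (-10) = -119 / 650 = -0.18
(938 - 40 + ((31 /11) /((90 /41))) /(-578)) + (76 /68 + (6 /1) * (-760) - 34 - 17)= -2124014591 /572220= -3711.88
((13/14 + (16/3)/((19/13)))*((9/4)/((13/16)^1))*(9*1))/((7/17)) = 257958/931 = 277.08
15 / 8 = 1.88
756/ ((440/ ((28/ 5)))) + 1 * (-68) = -16054/ 275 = -58.38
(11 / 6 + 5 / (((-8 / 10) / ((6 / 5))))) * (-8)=45.33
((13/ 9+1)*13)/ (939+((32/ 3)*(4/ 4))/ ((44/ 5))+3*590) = 3146/ 268311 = 0.01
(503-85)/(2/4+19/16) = 6688/27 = 247.70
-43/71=-0.61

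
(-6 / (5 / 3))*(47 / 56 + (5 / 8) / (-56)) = -477 / 160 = -2.98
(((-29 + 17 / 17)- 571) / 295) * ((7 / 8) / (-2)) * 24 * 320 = 6822.51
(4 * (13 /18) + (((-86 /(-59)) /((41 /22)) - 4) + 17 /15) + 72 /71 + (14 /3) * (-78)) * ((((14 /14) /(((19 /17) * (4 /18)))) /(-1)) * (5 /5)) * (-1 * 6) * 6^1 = -856553477526 /16316155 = -52497.26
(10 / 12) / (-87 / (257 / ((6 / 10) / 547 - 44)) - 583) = -3514475 / 2395910796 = -0.00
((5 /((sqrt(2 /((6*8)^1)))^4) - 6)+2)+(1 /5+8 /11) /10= 1581851 /550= 2876.09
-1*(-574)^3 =189119224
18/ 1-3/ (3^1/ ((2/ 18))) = 161/ 9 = 17.89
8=8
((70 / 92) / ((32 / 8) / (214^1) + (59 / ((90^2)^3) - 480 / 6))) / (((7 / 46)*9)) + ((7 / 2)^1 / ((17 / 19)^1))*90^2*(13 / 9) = 3538626943232333170350 / 77317225325892679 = 45767.64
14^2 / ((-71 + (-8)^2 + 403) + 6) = 0.49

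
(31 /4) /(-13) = -31 /52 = -0.60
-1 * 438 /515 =-438 /515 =-0.85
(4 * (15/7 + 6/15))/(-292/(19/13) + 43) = -6764/104265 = -0.06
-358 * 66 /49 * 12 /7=-283536 /343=-826.64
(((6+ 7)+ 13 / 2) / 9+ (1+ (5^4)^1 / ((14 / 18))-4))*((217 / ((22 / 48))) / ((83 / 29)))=132792.05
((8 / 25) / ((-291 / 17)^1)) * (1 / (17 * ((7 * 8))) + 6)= -5713 / 50925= -0.11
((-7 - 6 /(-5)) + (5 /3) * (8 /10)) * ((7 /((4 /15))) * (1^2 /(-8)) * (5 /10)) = 469 /64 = 7.33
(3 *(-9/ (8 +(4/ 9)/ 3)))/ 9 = -81/ 220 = -0.37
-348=-348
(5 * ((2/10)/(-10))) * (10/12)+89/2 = 533/12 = 44.42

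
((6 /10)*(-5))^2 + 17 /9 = 98 /9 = 10.89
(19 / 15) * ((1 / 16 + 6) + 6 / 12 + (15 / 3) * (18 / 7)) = 2755 / 112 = 24.60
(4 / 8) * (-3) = -3 / 2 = -1.50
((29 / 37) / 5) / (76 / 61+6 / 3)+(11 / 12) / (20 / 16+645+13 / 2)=0.05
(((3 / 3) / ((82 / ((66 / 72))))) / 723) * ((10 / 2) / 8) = 55 / 5691456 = 0.00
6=6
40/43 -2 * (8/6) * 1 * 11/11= -224/129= -1.74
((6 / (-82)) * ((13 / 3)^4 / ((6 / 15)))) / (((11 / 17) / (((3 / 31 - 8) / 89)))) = 594782825 / 67192686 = 8.85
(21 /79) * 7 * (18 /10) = 1323 /395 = 3.35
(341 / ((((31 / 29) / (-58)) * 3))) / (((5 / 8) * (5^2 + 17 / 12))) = -592064 / 1585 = -373.54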